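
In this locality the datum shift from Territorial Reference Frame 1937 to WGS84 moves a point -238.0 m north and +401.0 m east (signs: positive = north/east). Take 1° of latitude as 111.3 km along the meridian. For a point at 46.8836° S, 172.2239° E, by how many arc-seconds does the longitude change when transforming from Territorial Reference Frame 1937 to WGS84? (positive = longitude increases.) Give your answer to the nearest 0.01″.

Δλ = 18.98″

At latitude -46.8836°, cos φ = 0.683483.
1° of longitude at this latitude = 111.3 × cos φ = 76.07 km, so Δλ = 401.0 / 76071.6 = 0.0052713° = 18.977″.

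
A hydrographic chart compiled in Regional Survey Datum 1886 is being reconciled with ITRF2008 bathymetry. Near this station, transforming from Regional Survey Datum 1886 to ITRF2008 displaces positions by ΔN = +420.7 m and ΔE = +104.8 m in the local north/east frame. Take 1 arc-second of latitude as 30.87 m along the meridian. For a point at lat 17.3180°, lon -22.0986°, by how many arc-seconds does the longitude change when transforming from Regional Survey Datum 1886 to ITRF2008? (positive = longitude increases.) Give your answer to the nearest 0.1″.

At latitude 17.3180°, cos φ = 0.954667.
1″ of longitude at this latitude = 30.87 × cos φ = 29.4706 m, so Δλ = 104.8 / 29.4706 = 3.556″.

Δλ = 3.6″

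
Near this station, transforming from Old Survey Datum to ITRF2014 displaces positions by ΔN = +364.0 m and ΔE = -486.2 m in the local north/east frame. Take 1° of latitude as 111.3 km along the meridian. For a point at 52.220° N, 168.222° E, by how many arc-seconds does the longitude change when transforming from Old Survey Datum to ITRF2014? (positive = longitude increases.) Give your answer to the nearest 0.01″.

Δλ = -25.67″

At latitude 52.220°, cos φ = 0.612631.
1° of longitude at this latitude = 111.3 × cos φ = 68.19 km, so Δλ = -486.2 / 68185.9 = -0.0071305° = -25.670″.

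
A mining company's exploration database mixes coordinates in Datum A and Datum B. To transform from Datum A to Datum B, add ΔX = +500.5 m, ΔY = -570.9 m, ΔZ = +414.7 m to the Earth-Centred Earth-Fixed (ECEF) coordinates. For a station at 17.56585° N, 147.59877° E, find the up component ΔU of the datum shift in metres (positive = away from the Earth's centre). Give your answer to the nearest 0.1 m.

ΔU = -569.4 m

At φ = 17.56585°, λ = 147.59877°: sin φ = 0.301802, cos φ = 0.953371, sin λ = 0.535845, cos λ = -0.844316.
ΔU = cos φ cos λ·ΔX + cos φ sin λ·ΔY + sin φ·ΔZ = (0.953371)(-0.844316)(500.5) + (0.953371)(0.535845)(-570.9) + (0.301802)(414.7) = -569.37 m.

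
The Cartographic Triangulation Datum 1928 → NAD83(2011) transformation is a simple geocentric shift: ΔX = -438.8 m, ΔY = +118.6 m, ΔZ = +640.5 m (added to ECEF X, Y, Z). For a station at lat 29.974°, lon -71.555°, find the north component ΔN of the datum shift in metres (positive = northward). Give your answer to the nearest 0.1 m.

ΔN = 680.4 m

At φ = 29.974°, λ = -71.555°: sin φ = 0.499607, cos φ = 0.866252, sin λ = -0.948628, cos λ = 0.316394.
ΔN = −sin φ cos λ·ΔX − sin φ sin λ·ΔY + cos φ·ΔZ = −(0.499607)(0.316394)(-438.8) − (0.499607)(-0.948628)(118.6) + (0.866252)(640.5) = 680.41 m.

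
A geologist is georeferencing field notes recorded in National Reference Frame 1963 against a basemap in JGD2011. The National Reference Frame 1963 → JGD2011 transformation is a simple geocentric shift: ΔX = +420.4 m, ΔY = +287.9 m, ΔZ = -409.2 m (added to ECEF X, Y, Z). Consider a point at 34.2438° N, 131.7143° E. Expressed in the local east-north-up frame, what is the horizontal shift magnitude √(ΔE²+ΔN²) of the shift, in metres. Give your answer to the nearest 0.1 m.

At φ = 34.2438°, λ = 131.7143°: sin φ = 0.562715, cos φ = 0.826651, sin λ = 0.746472, cos λ = -0.665417.
ΔE = −sin λ·ΔX + cos λ·ΔY = −(0.746472)·(420.4) + (-0.665417)·(287.9) = -505.39 m.
ΔN = −sin φ cos λ·ΔX − sin φ sin λ·ΔY + cos φ·ΔZ = −(0.562715)(-0.665417)(420.4) − (0.562715)(0.746472)(287.9) + (0.826651)(-409.2) = -301.78 m.
Horizontal magnitude = √(ΔE² + ΔN²) = √((-505.39)² + (-301.78)²) = 588.64 m.

588.6 m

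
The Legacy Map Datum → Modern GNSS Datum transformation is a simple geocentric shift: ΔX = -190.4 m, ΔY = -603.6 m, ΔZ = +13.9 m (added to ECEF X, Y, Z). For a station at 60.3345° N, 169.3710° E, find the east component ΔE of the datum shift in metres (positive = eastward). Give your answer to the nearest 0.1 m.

The local east axis at (φ, λ) is (−sin λ, cos λ, 0), so ΔE = −sin(169.3710°)·(-190.4) + cos(169.3710°)·(-603.6) = 628.36 m.

ΔE = 628.4 m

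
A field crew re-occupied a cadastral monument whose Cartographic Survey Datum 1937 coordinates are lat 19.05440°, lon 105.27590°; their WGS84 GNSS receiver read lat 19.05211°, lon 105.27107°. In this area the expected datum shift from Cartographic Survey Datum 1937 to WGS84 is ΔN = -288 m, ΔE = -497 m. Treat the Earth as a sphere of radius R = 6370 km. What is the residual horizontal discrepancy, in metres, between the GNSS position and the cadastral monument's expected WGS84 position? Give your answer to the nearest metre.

35 m

Observed coordinate differences: Δφ = -0.00229°, Δλ = -0.00483°.
Converting to metres (1° lat = 111177 m, cos φ = 0.945209): observed ΔN = -254.6 m, observed ΔE = -507.6 m.
Subtracting the expected shift leaves a residual of -254.6 − (-288) = 33.4 m north and -507.6 − (-497) = -10.6 m east.
Residual distance = √(33.4² + (-10.6)²) = 35.0 m.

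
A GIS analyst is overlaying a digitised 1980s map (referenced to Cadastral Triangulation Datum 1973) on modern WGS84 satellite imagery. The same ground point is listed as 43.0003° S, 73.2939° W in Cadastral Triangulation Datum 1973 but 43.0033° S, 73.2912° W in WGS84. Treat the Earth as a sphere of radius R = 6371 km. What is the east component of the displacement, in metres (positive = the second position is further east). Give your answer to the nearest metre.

ΔE = 220 m

Δφ = -43.0033° − -43.0003° = -0.0030°; Δλ = -73.2912° − -73.2939° = +0.0027°.
1° along a meridian = πR/180 = 111195 m.
ΔN = Δφ × 111195 = -333.6 m; ΔE = Δλ × 111195 × cos(-43.0003°) = +0.0027 × 111195 × 0.731350 = 219.6 m.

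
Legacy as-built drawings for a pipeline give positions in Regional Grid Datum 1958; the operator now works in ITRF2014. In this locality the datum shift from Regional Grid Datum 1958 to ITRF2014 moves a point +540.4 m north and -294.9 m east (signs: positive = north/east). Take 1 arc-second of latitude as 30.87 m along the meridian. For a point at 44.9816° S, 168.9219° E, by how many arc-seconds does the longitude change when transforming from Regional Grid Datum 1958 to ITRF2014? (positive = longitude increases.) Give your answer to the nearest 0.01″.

At latitude -44.9816°, cos φ = 0.707334.
1″ of longitude at this latitude = 30.87 × cos φ = 21.8354 m, so Δλ = -294.9 / 21.8354 = -13.506″.

Δλ = -13.51″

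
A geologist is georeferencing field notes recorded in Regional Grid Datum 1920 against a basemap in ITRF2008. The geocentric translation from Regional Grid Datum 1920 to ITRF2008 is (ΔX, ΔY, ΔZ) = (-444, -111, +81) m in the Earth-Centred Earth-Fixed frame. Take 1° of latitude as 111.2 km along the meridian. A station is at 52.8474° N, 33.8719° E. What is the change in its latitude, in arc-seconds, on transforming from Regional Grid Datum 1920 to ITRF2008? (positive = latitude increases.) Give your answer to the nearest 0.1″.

Δφ = 12.7″

sin φ = 0.797030, cos φ = 0.603940, sin λ = 0.557338, cos λ = 0.830286.
North component: ΔN = −sin φ cos λ·ΔX − sin φ sin λ·ΔY + cos φ·ΔZ = −(0.797030)(0.830286)(-444) − (0.797030)(0.557338)(-111) + (0.603940)(81) = 392.05 m.
1° of latitude spans 111200 m, so Δφ = 392.05 / 111200 × 3600 = 12.692″.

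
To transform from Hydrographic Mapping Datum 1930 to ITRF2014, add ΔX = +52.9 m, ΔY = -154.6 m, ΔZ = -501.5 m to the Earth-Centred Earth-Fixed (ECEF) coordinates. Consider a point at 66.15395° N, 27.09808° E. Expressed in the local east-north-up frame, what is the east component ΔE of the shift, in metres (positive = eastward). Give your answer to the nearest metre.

The local east axis at (φ, λ) is (−sin λ, cos λ, 0), so ΔE = −sin(27.09808°)·52.9 + cos(27.09808°)·(-154.6) = -161.73 m.

ΔE = -162 m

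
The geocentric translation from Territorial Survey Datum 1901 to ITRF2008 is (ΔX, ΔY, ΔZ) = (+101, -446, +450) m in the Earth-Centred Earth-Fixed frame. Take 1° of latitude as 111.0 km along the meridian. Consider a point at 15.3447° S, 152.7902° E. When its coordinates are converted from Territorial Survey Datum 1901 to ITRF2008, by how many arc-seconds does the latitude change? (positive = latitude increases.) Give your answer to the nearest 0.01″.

sin φ = -0.264625, cos φ = 0.964351, sin λ = 0.457250, cos λ = -0.889338.
North component: ΔN = −sin φ cos λ·ΔX − sin φ sin λ·ΔY + cos φ·ΔZ = −(-0.264625)(-0.889338)(101) − (-0.264625)(0.457250)(-446) + (0.964351)(450) = 356.22 m.
1° of latitude spans 111000 m, so Δφ = 356.22 / 111000 × 3600 = 11.553″.

Δφ = 11.55″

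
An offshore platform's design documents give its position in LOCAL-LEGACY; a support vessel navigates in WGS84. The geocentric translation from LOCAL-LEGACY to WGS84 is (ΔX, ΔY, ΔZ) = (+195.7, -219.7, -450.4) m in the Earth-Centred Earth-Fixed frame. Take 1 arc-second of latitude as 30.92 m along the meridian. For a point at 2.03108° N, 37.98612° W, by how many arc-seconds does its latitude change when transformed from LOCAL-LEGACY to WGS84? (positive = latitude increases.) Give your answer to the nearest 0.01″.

Δφ = -14.89″

sin φ = 0.035442, cos φ = 0.999372, sin λ = -0.615471, cos λ = 0.788160.
North component: ΔN = −sin φ cos λ·ΔX − sin φ sin λ·ΔY + cos φ·ΔZ = −(0.035442)(0.788160)(195.7) − (0.035442)(-0.615471)(-219.7) + (0.999372)(-450.4) = -460.38 m.
1° of latitude spans 3600 × 30.92 = 111312 m, so Δφ = -460.38 / 111312 × 3600 = -14.889″.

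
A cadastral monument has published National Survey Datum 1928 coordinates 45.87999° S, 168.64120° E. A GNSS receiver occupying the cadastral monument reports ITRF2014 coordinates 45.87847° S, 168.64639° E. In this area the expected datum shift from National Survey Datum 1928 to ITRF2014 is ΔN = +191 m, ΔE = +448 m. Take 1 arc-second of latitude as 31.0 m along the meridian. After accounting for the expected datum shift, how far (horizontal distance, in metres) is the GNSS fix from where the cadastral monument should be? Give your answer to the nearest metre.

Observed coordinate differences: Δφ = +0.00152°, Δλ = +0.00519°.
Converting to metres (1° lat = 111600 m, cos φ = 0.696164): observed ΔN = 169.6 m, observed ΔE = 403.2 m.
Subtracting the expected shift leaves a residual of 169.6 − (191) = -21.4 m north and 403.2 − (448) = -44.8 m east.
Residual distance = √((-21.4)² + (-44.8)²) = 49.6 m.

50 m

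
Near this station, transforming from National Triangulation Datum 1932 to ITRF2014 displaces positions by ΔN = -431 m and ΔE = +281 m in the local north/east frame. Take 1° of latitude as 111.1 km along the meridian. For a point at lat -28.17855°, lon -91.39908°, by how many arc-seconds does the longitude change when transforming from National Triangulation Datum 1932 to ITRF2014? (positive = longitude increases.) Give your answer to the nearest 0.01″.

Δλ = 10.33″

At latitude -28.17855°, cos φ = 0.881480.
1° of longitude at this latitude = 111.1 × cos φ = 97.93 km, so Δλ = 281.0 / 97932.5 = 0.0028693° = 10.330″.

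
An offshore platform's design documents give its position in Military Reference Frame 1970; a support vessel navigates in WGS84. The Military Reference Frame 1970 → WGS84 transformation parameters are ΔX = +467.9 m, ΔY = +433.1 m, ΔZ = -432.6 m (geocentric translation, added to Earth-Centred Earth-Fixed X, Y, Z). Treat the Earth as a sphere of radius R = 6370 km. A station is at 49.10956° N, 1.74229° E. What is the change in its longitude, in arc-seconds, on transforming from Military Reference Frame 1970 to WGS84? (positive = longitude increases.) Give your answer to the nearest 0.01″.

sin φ = 0.755963, cos φ = 0.654615, sin λ = 0.030404, cos λ = 0.999538.
East component: ΔE = −sin λ·ΔX + cos λ·ΔY = −(0.030404)(467.9) + (0.999538)(433.1) = 418.67 m.
1° of latitude spans πR/180 = 111177 m; at latitude φ, 1° of longitude spans that × cos φ = 72778.4 m, so Δλ = 418.67 / 72778.4 × 3600 = 20.710″.

Δλ = 20.71″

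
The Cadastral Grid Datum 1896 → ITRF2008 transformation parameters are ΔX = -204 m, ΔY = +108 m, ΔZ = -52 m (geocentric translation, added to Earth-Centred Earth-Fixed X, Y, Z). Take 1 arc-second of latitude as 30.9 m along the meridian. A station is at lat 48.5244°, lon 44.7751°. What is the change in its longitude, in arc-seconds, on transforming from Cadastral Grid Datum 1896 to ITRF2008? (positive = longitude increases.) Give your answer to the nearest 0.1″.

Δλ = 10.8″

sin φ = 0.749238, cos φ = 0.662301, sin λ = 0.704326, cos λ = 0.709877.
East component: ΔE = −sin λ·ΔX + cos λ·ΔY = −(0.704326)(-204) + (0.709877)(108) = 220.35 m.
1° of latitude spans 3600 × 30.90 = 111240 m; at latitude φ, 1° of longitude spans that × cos φ = 73674.4 m, so Δλ = 220.35 / 73674.4 × 3600 = 10.767″.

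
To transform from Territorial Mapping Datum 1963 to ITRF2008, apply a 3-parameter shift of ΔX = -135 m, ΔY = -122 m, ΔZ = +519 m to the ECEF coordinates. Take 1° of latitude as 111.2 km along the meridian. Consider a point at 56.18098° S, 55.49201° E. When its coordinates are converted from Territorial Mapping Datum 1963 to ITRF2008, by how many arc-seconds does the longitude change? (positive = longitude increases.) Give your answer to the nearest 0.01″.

Δλ = 2.45″

sin φ = -0.830800, cos φ = 0.556571, sin λ = 0.824047, cos λ = 0.566521.
East component: ΔE = −sin λ·ΔX + cos λ·ΔY = −(0.824047)(-135) + (0.566521)(-122) = 42.13 m.
1° of latitude spans 111200 m; at latitude φ, 1° of longitude spans that × cos φ = 61890.7 m, so Δλ = 42.13 / 61890.7 × 3600 = 2.451″.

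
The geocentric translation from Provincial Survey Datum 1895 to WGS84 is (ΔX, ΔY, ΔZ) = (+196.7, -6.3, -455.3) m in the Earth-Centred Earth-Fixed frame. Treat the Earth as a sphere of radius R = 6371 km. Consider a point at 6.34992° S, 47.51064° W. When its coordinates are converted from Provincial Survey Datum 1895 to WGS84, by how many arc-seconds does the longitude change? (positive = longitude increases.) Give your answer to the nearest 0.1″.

sin φ = -0.110600, cos φ = 0.993865, sin λ = -0.737403, cos λ = 0.675453.
East component: ΔE = −sin λ·ΔX + cos λ·ΔY = −(-0.737403)(196.7) + (0.675453)(-6.3) = 140.79 m.
1° of latitude spans πR/180 = 111195 m; at latitude φ, 1° of longitude spans that × cos φ = 110512.7 m, so Δλ = 140.79 / 110512.7 × 3600 = 4.586″.

Δλ = 4.6″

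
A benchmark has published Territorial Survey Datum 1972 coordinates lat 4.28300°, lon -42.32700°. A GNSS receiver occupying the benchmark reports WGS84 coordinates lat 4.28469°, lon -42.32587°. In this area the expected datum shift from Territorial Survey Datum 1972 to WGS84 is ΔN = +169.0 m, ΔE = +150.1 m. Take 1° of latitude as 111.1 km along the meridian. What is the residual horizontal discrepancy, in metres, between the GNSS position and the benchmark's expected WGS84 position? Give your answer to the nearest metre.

31 m

Observed coordinate differences: Δφ = +0.00169°, Δλ = +0.00113°.
Converting to metres (1° lat = 111100 m, cos φ = 0.997207): observed ΔN = 187.8 m, observed ΔE = 125.2 m.
Subtracting the expected shift leaves a residual of 187.8 − (169.0) = 18.8 m north and 125.2 − (150.1) = -24.9 m east.
Residual distance = √(18.8² + (-24.9)²) = 31.2 m.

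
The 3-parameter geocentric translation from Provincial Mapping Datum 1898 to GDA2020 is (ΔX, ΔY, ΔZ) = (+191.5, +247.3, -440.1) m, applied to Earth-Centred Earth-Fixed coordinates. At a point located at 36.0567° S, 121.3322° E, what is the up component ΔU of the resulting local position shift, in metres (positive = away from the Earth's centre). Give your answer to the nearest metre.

At φ = -36.0567°, λ = 121.3322°: sin φ = -0.588586, cos φ = 0.808435, sin λ = 0.854167, cos λ = -0.519999.
ΔU = cos φ cos λ·ΔX + cos φ sin λ·ΔY + sin φ·ΔZ = (0.808435)(-0.519999)(191.5) + (0.808435)(0.854167)(247.3) + (-0.588586)(-440.1) = 349.30 m.

ΔU = 349 m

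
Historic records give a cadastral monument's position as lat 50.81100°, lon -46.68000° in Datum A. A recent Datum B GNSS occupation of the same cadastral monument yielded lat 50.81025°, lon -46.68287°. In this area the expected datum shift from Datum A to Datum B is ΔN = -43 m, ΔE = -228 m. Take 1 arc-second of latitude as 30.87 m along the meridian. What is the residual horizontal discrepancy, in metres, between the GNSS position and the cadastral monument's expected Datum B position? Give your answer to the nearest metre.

48 m

Observed coordinate differences: Δφ = -0.00075°, Δλ = -0.00287°.
Converting to metres (1° lat = 111132 m, cos φ = 0.631881): observed ΔN = -83.3 m, observed ΔE = -201.5 m.
Subtracting the expected shift leaves a residual of -83.3 − (-43) = -40.3 m north and -201.5 − (-228) = 26.5 m east.
Residual distance = √((-40.3)² + 26.5²) = 48.3 m.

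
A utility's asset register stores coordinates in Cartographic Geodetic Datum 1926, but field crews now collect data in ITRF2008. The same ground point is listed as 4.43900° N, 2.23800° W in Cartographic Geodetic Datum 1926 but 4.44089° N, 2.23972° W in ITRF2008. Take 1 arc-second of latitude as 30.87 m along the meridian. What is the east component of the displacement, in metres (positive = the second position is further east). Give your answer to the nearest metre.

Δφ = 4.44089° − 4.43900° = +0.00189°; Δλ = -2.23972° − -2.23800° = -0.00172°.
1° of latitude = 3600 × 30.87 = 111132 m.
ΔN = Δφ × 111132 = 210.0 m; ΔE = Δλ × 111132 × cos(4.43900°) = -0.00172 × 111132 × 0.997000 = -190.6 m.

ΔE = -191 m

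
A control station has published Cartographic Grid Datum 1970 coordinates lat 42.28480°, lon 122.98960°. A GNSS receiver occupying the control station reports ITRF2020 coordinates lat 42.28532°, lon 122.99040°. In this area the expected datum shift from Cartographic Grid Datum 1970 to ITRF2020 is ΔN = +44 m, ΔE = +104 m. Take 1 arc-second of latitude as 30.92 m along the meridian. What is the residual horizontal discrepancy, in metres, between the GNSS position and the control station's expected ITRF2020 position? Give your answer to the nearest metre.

41 m

Observed coordinate differences: Δφ = +0.00052°, Δλ = +0.00080°.
Converting to metres (1° lat = 111312 m, cos φ = 0.739810): observed ΔN = 57.9 m, observed ΔE = 65.9 m.
Subtracting the expected shift leaves a residual of 57.9 − (44) = 13.9 m north and 65.9 − (104) = -38.1 m east.
Residual distance = √(13.9² + (-38.1)²) = 40.6 m.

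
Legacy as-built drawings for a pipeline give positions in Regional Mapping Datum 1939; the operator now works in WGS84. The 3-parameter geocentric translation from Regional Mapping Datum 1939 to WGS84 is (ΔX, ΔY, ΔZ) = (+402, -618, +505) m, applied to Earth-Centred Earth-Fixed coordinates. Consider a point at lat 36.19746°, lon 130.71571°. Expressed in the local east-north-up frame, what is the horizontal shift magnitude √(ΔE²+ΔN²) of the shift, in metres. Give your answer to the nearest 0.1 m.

At φ = 36.19746°, λ = 130.71571°: sin φ = 0.590570, cos φ = 0.806986, sin λ = 0.757956, cos λ = -0.652306.
ΔE = −sin λ·ΔX + cos λ·ΔY = −(0.757956)·(402) + (-0.652306)·(-618) = 98.43 m.
ΔN = −sin φ cos λ·ΔX − sin φ sin λ·ΔY + cos φ·ΔZ = −(0.590570)(-0.652306)(402) − (0.590570)(0.757956)(-618) + (0.806986)(505) = 839.02 m.
Horizontal magnitude = √(ΔE² + ΔN²) = √(98.43² + 839.02²) = 844.78 m.

844.8 m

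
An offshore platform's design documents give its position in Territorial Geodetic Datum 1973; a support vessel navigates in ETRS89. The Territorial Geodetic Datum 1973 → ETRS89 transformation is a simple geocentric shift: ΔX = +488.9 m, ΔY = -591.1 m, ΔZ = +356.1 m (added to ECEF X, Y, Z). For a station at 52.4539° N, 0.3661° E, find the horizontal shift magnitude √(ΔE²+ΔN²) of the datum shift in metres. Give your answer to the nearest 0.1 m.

617.4 m

At φ = 52.4539°, λ = 0.3661°: sin φ = 0.792863, cos φ = 0.609400, sin λ = 0.006390, cos λ = 0.999980.
ΔE = −sin λ·ΔX + cos λ·ΔY = −(0.006390)·(488.9) + (0.999980)·(-591.1) = -594.21 m.
ΔN = −sin φ cos λ·ΔX − sin φ sin λ·ΔY + cos φ·ΔZ = −(0.792863)(0.999980)(488.9) − (0.792863)(0.006390)(-591.1) + (0.609400)(356.1) = -167.62 m.
Horizontal magnitude = √(ΔE² + ΔN²) = √((-594.21)² + (-167.62)²) = 617.40 m.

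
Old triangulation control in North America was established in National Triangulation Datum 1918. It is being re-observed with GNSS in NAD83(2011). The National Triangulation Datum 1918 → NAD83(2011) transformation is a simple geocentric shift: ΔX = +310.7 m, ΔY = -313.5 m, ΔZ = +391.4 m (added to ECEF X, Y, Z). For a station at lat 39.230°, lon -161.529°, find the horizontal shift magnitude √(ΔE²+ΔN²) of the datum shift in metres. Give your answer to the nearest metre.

582 m

The local east axis at (φ, λ) is (−sin λ, cos λ, 0), so ΔE = −sin(-161.529°)·310.7 + cos(-161.529°)·(-313.5) = 395.79 m.
The local north axis is (−sin φ cos λ, −sin φ sin λ, cos φ), giving ΔN = 186.375 − 62.816 + 303.184 = 426.74 m.
Horizontal magnitude = √(ΔE² + ΔN²) = √(395.79² + 426.74²) = 582.03 m.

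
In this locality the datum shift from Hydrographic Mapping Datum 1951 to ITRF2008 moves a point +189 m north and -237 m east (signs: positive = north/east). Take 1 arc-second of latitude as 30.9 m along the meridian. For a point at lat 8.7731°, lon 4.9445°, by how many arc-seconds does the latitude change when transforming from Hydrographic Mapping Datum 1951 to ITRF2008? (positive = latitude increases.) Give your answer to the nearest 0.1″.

1″ of latitude = 30.90 m, so Δφ = 189.0 / 30.90 = 6.117″.

Δφ = 6.1″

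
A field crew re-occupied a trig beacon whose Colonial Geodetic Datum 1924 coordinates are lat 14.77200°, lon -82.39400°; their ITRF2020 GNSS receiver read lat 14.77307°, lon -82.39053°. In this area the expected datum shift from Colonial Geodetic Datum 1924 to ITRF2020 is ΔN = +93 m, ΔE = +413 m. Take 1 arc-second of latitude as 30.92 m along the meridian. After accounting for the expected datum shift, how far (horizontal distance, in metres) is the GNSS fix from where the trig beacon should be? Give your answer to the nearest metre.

47 m

Observed coordinate differences: Δφ = +0.00107°, Δλ = +0.00347°.
Converting to metres (1° lat = 111312 m, cos φ = 0.966948): observed ΔN = 119.1 m, observed ΔE = 373.5 m.
Subtracting the expected shift leaves a residual of 119.1 − (93) = 26.1 m north and 373.5 − (413) = -39.5 m east.
Residual distance = √(26.1² + (-39.5)²) = 47.4 m.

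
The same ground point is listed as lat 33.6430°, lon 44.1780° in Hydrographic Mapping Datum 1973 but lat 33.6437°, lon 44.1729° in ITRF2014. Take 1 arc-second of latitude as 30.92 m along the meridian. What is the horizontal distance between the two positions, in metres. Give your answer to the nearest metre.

479 m

Δφ = 33.6437° − 33.6430° = +0.0007°; Δλ = 44.1729° − 44.1780° = -0.0051°.
1° of latitude = 3600 × 30.92 = 111312 m.
ΔN = Δφ × 111312 = 77.9 m; ΔE = Δλ × 111312 × cos(33.6430°) = -0.0051 × 111312 × 0.832506 = -472.6 m.
Distance = √(ΔE² + ΔN²) = √((-472.6)² + 77.9²) = 479.0 m.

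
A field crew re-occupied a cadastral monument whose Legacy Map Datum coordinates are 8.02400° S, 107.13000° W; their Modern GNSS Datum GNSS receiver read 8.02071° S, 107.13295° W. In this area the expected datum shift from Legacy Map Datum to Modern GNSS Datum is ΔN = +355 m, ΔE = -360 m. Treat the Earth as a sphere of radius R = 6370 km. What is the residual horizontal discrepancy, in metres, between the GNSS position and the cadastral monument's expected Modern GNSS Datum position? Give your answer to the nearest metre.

Observed coordinate differences: Δφ = +0.00329°, Δλ = -0.00295°.
Converting to metres (1° lat = 111177 m, cos φ = 0.990210): observed ΔN = 365.8 m, observed ΔE = -324.8 m.
Subtracting the expected shift leaves a residual of 365.8 − (355) = 10.8 m north and -324.8 − (-360) = 35.2 m east.
Residual distance = √(10.8² + 35.2²) = 36.8 m.

37 m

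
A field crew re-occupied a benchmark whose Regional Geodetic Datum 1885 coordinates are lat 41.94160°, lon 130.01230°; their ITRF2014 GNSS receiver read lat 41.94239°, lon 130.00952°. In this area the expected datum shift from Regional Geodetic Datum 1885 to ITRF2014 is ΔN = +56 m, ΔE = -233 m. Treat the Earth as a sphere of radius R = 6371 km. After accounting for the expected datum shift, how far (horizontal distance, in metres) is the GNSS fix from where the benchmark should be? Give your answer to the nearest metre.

32 m

Observed coordinate differences: Δφ = +0.00079°, Δλ = -0.00278°.
Converting to metres (1° lat = 111195 m, cos φ = 0.743826): observed ΔN = 87.8 m, observed ΔE = -229.9 m.
Subtracting the expected shift leaves a residual of 87.8 − (56) = 31.8 m north and -229.9 − (-233) = 3.1 m east.
Residual distance = √(31.8² + 3.1²) = 32.0 m.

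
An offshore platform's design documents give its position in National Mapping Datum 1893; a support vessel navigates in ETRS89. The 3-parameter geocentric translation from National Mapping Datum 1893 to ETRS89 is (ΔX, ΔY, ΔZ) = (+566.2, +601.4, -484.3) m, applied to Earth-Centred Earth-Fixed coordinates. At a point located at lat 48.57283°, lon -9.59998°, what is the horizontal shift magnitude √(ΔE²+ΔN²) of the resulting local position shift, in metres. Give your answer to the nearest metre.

956 m

At φ = 48.57283°, λ = -9.59998°: sin φ = 0.749797, cos φ = 0.661667, sin λ = -0.166768, cos λ = 0.985996.
ΔE = −sin λ·ΔX + cos λ·ΔY = −(-0.166768)·(566.2) + (0.985996)·(601.4) = 687.40 m.
ΔN = −sin φ cos λ·ΔX − sin φ sin λ·ΔY + cos φ·ΔZ = −(0.749797)(0.985996)(566.2) − (0.749797)(-0.166768)(601.4) + (0.661667)(-484.3) = -663.84 m.
Horizontal magnitude = √(ΔE² + ΔN²) = √(687.40² + (-663.84)²) = 955.61 m.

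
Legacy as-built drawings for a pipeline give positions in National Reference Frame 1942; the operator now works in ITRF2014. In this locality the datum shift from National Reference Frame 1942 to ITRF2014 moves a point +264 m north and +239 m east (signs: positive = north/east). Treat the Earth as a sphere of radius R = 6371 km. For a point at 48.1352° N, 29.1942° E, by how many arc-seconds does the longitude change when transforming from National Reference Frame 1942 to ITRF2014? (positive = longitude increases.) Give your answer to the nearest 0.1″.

Δλ = 11.6″

At latitude 48.1352°, cos φ = 0.667375.
One radian of longitude at latitude φ spans R cos φ, so Δλ = ΔE / (R cos φ) = 239.0 / (6371000 × 0.667375) = 5.6211e-05 rad = 11.594″.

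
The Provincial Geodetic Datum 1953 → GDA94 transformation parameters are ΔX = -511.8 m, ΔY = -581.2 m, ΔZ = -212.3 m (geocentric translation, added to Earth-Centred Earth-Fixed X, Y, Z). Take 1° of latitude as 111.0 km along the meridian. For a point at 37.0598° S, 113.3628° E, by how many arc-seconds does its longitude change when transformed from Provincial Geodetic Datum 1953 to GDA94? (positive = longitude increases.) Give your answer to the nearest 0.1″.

Δλ = 28.5″

sin φ = -0.602648, cos φ = 0.798007, sin λ = 0.918012, cos λ = -0.396552.
East component: ΔE = −sin λ·ΔX + cos λ·ΔY = −(0.918012)(-511.8) + (-0.396552)(-581.2) = 700.31 m.
1° of latitude spans 111000 m; at latitude φ, 1° of longitude spans that × cos φ = 88578.8 m, so Δλ = 700.31 / 88578.8 × 3600 = 28.462″.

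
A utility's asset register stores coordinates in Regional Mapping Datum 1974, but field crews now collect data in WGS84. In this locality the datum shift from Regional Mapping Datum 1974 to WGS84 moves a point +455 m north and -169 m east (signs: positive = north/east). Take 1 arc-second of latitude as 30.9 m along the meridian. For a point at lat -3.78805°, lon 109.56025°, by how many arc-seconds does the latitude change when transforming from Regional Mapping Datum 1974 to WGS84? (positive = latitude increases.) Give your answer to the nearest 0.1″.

Δφ = 14.7″

1″ of latitude = 30.90 m, so Δφ = 455.0 / 30.90 = 14.725″.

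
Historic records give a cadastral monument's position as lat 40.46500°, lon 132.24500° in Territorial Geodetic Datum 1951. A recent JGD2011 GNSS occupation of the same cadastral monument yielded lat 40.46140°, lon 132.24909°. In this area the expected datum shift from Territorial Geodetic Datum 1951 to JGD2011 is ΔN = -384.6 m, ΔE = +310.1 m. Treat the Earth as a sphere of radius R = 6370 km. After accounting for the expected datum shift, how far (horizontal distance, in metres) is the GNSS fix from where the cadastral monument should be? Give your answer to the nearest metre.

Observed coordinate differences: Δφ = -0.00360°, Δλ = +0.00409°.
Converting to metres (1° lat = 111177 m, cos φ = 0.760803): observed ΔN = -400.2 m, observed ΔE = 345.9 m.
Subtracting the expected shift leaves a residual of -400.2 − (-384.6) = -15.6 m north and 345.9 − (310.1) = 35.8 m east.
Residual distance = √((-15.6)² + 35.8²) = 39.1 m.

39 m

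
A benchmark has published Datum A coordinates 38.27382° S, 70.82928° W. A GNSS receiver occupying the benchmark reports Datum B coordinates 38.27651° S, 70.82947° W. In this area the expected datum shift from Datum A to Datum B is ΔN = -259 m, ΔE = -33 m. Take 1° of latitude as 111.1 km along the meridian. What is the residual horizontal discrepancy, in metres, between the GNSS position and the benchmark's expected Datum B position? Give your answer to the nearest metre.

Observed coordinate differences: Δφ = -0.00269°, Δλ = -0.00019°.
Converting to metres (1° lat = 111100 m, cos φ = 0.785059): observed ΔN = -298.9 m, observed ΔE = -16.6 m.
Subtracting the expected shift leaves a residual of -298.9 − (-259) = -39.9 m north and -16.6 − (-33) = 16.4 m east.
Residual distance = √((-39.9)² + 16.4²) = 43.1 m.

43 m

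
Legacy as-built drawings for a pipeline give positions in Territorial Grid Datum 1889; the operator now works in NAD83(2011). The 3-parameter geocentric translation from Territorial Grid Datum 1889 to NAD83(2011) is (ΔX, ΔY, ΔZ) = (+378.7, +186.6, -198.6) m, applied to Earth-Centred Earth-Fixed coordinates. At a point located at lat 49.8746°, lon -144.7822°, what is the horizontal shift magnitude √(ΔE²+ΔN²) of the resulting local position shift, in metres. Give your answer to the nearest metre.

202 m

The local east axis at (φ, λ) is (−sin λ, cos λ, 0), so ΔE = −sin(-144.7822°)·378.7 + cos(-144.7822°)·186.6 = 65.95 m.
The local north axis is (−sin φ cos λ, −sin φ sin λ, cos φ), giving ΔN = 236.567 + 82.282 − 127.990 = 190.86 m.
Horizontal magnitude = √(ΔE² + ΔN²) = √(65.95² + 190.86²) = 201.93 m.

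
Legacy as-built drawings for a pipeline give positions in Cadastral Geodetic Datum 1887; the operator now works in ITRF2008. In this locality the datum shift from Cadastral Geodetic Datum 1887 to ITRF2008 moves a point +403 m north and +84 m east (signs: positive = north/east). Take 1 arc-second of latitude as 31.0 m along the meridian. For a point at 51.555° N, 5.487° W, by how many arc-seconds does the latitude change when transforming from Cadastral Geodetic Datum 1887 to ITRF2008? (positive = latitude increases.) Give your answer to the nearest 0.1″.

Δφ = 13.0″

1″ of latitude = 31.00 m, so Δφ = 403.0 / 31.00 = 13.000″.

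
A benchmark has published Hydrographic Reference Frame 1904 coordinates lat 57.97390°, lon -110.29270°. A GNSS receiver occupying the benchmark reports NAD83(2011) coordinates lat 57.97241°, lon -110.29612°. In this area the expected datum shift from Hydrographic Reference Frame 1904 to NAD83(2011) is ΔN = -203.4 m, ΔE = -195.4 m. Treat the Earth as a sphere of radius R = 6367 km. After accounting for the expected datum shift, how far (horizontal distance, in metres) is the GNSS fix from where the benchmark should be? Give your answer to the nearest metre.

38 m

Observed coordinate differences: Δφ = -0.00149°, Δλ = -0.00342°.
Converting to metres (1° lat = 111125 m, cos φ = 0.530306): observed ΔN = -165.6 m, observed ΔE = -201.5 m.
Subtracting the expected shift leaves a residual of -165.6 − (-203.4) = 37.8 m north and -201.5 − (-195.4) = -6.1 m east.
Residual distance = √(37.8² + (-6.1)²) = 38.3 m.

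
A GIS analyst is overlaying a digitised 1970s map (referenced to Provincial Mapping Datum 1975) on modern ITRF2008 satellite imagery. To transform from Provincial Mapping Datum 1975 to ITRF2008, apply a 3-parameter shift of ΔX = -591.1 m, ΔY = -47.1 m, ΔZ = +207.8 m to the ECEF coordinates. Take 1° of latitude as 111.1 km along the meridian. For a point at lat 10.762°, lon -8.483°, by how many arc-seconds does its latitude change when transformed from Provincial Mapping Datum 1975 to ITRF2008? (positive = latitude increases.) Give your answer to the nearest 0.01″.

sin φ = 0.186730, cos φ = 0.982411, sin λ = -0.147516, cos λ = 0.989060.
North component: ΔN = −sin φ cos λ·ΔX − sin φ sin λ·ΔY + cos φ·ΔZ = −(0.186730)(0.989060)(-591.1) − (0.186730)(-0.147516)(-47.1) + (0.982411)(207.8) = 312.02 m.
1° of latitude spans 111100 m, so Δφ = 312.02 / 111100 × 3600 = 10.110″.

Δφ = 10.11″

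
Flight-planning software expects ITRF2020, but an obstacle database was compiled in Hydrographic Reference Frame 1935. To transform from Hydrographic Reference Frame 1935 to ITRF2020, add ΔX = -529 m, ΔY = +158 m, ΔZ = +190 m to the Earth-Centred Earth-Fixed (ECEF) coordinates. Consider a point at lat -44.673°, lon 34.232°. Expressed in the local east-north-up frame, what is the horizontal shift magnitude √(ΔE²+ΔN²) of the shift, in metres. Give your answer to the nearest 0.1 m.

442.1 m

The local east axis at (φ, λ) is (−sin λ, cos λ, 0), so ΔE = −sin(34.232°)·(-529) + cos(34.232°)·158 = 428.22 m.
The local north axis is (−sin φ cos λ, −sin φ sin λ, cos φ), giving ΔN = -307.490 + 62.489 + 135.115 = -109.89 m.
Horizontal magnitude = √(ΔE² + ΔN²) = √(428.22² + (-109.89)²) = 442.09 m.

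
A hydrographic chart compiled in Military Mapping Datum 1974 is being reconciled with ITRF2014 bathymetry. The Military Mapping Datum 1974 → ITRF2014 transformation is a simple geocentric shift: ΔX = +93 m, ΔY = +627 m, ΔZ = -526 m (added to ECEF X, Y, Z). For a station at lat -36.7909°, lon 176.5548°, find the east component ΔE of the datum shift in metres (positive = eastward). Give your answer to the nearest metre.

At φ = -36.7909°, λ = 176.5548°: sin φ = -0.598896, cos φ = 0.800827, sin λ = 0.060094, cos λ = -0.998193.
ΔE = −sin λ·ΔX + cos λ·ΔY = −(0.060094)·(93) + (-0.998193)·(627) = -631.46 m.

ΔE = -631 m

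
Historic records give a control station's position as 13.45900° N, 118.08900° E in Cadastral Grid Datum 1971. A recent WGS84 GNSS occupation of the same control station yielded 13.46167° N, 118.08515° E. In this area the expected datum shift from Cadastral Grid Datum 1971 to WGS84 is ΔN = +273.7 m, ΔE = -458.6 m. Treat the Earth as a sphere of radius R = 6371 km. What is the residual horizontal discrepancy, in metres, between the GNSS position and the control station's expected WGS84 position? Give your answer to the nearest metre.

48 m

Observed coordinate differences: Δφ = +0.00267°, Δλ = -0.00385°.
Converting to metres (1° lat = 111195 m, cos φ = 0.972537): observed ΔN = 296.9 m, observed ΔE = -416.3 m.
Subtracting the expected shift leaves a residual of 296.9 − (273.7) = 23.2 m north and -416.3 − (-458.6) = 42.3 m east.
Residual distance = √(23.2² + 42.3²) = 48.2 m.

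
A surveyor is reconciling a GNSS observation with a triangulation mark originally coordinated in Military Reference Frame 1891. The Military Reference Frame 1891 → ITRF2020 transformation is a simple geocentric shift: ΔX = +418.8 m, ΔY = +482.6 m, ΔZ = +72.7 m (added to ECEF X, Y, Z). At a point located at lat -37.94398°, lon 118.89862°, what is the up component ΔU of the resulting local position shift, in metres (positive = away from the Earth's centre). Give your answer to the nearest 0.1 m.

ΔU = 128.9 m

The local up (radial) axis is (cos φ cos λ, cos φ sin λ, sin φ), giving ΔU = -159.607 + 333.192 − 44.703 = 128.88 m.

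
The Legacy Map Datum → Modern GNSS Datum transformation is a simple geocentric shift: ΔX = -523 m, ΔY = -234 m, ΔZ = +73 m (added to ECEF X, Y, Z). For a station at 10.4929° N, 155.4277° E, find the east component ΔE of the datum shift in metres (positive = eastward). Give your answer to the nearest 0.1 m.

At φ = 10.4929°, λ = 155.4277°: sin φ = 0.182114, cos φ = 0.983277, sin λ = 0.415841, cos λ = -0.909437.
ΔE = −sin λ·ΔX + cos λ·ΔY = −(0.415841)·(-523) + (-0.909437)·(-234) = 430.29 m.

ΔE = 430.3 m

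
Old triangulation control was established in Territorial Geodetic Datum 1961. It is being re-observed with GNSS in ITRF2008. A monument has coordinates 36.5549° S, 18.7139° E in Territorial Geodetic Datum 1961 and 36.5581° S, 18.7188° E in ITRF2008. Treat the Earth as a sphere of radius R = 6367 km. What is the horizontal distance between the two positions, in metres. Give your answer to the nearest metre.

Δφ = -36.5581° − -36.5549° = -0.0032°; Δλ = 18.7188° − 18.7139° = +0.0049°.
1° along a meridian = πR/180 = 111125 m.
ΔN = Δφ × 111125 = -355.6 m; ΔE = Δλ × 111125 × cos(-36.5549°) = +0.0049 × 111125 × 0.803287 = 437.4 m.
Distance = √(ΔE² + ΔN²) = √(437.4² + (-355.6)²) = 563.7 m.

564 m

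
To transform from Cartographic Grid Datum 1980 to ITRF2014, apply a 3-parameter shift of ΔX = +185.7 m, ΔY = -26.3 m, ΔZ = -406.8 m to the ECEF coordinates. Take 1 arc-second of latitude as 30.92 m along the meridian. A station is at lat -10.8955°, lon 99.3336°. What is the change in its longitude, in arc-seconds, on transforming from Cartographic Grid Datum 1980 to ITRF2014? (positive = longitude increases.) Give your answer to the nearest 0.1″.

Δλ = -5.9″

sin φ = -0.189018, cos φ = 0.981974, sin λ = 0.986761, cos λ = -0.162183.
East component: ΔE = −sin λ·ΔX + cos λ·ΔY = −(0.986761)(185.7) + (-0.162183)(-26.3) = -178.98 m.
1° of latitude spans 3600 × 30.92 = 111312 m; at latitude φ, 1° of longitude spans that × cos φ = 109305.4 m, so Δλ = -178.98 / 109305.4 × 3600 = -5.895″.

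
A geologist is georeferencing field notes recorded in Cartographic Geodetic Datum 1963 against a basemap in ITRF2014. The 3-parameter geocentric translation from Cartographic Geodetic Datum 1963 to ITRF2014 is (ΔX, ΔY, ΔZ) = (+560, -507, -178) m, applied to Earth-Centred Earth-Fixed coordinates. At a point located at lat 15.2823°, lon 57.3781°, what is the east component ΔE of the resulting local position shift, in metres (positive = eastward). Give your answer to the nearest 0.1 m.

ΔE = -745.0 m

At φ = 15.2823°, λ = 57.3781°: sin φ = 0.263575, cos φ = 0.964639, sin λ = 0.842246, cos λ = 0.539093.
ΔE = −sin λ·ΔX + cos λ·ΔY = −(0.842246)·(560) + (0.539093)·(-507) = -744.98 m.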